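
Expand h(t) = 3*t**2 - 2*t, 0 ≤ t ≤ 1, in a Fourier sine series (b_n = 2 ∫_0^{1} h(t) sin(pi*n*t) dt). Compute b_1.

b_1 = 2 ∫_0^{1} (3*t**2 - 2*t) sin(pi*t) dt.
Integrating by parts twice (tabular method), an antiderivative of (3*t**2 - 2*t) sin(pi*t) is -3*t**2*cos(pi*t)/pi + 6*t*sin(pi*t)/pi**2 + 2*t*cos(pi*t)/pi - 2*sin(pi*t)/pi**2 + 6*cos(pi*t)/pi**3; evaluating from 0 to 1: ∫_{0}^{1} (3*t**2 - 2*t) sin(pi*t) dt = ((-6 + pi**2)/pi**3) - (6/pi**3) = (-12 + pi**2)/pi**3.
Hence b_1 = 2·((-12 + pi**2)/pi**3) = -24/pi**3 + 2/pi.

-24/pi**3 + 2/pi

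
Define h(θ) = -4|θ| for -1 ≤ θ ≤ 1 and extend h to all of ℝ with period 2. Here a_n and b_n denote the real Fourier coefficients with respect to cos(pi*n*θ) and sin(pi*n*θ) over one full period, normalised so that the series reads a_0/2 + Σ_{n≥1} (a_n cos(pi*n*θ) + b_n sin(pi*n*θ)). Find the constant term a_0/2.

a_0 = ∫_{-1}^{1} h(θ) dθ = -4.
So the constant term a_0/2 = -2.

-2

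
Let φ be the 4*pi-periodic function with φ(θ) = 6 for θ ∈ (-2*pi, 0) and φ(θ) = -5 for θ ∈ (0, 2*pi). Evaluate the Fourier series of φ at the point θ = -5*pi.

6

θ = -5*pi differs from θ = -pi by -1 full period(s), and the series is 4*pi-periodic.
φ is continuous at θ = -pi with value 6, so the series converges to 6 there.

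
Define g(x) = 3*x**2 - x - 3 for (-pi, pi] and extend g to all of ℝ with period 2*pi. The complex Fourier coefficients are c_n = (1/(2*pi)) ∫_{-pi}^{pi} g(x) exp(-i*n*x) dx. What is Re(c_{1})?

Since g is real-valued, Re(c_{1}) = (1/(2*pi)) ∫_{-pi}^{pi} g(x) cos(x) dx = a_{1}/2.
Integrating by parts twice (tabular method), an antiderivative of (3*x**2 - x - 3) cos(x) is 3*x**2*sin(x) - x*sin(x) + 6*x*cos(x) - 9*sin(x) - cos(x); evaluating from -pi to pi: ∫_{-pi}^{pi} (3*x**2 - x - 3) cos(x) dx = (1 - 6*pi) - (1 + 6*pi) = -12*pi.
Hence Re(c_{1}) = (1/(2*pi))·(-12*pi) = -6.

-6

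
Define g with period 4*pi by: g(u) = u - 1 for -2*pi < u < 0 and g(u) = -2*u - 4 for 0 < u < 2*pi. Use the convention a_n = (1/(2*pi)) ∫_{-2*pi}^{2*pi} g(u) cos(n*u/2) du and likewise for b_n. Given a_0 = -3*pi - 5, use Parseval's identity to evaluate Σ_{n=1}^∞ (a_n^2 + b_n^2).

9/2 + 3*pi + 13*pi**2/6

Parseval: a_0^2/2 + Σ_{n≥1} (a_n^2+b_n^2) = (1/(2*pi)) ∫_{-2*pi}^{2*pi} g(u)^2 du = 17 + 18*pi + 20*pi**2/3.
Subtract a_0^2/2 = (5 + 3*pi)**2/2: Σ (a_n^2+b_n^2) = 9/2 + 3*pi + 13*pi**2/6.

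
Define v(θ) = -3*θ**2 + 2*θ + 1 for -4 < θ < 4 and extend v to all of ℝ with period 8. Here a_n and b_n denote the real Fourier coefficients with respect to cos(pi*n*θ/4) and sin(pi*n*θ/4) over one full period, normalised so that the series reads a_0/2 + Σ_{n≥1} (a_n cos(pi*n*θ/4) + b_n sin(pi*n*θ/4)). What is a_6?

a_6 = 1/4 ∫_{-4}^{4} v(θ) cos(3*pi*θ/2) dθ.
Integrating by parts twice (tabular method), an antiderivative of (-3*θ**2 + 2*θ + 1) cos(3*pi*θ/2) is -2*θ**2*sin(3*pi*θ/2)/pi + 4*θ*sin(3*pi*θ/2)/(3*pi) - 8*θ*cos(3*pi*θ/2)/(3*pi**2) + 16*sin(3*pi*θ/2)/(9*pi**3) + 2*sin(3*pi*θ/2)/(3*pi) + 8*cos(3*pi*θ/2)/(9*pi**2); evaluating from -4 to 4: ∫_{-4}^{4} (-3*θ**2 + 2*θ + 1) cos(3*pi*θ/2) dθ = (-88/(9*pi**2)) - (104/(9*pi**2)) = -64/(3*pi**2).
Hence a_6 = (1/4)·(-64/(3*pi**2)) = -16/(3*pi**2).

-16/(3*pi**2)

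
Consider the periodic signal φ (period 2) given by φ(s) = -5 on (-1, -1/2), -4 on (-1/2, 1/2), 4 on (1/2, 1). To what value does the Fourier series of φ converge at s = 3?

-1/2

s = 3 differs from s = -1 by 2 full period(s), and the series is 2-periodic.
At s = -1 the one-sided limits are φ(-1^-) = 4 and φ(-1^+) = -5.
By Dirichlet's theorem the series converges to their average, [(4) + (-5)]/2 = -1/2.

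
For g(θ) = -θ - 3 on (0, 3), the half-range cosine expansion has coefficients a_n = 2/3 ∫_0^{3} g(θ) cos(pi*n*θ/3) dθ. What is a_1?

a_1 = 2/3 ∫_0^{3} (-θ - 3) cos(pi*θ/3) dθ.
Integrating by parts (boundary term plus one more integral), an antiderivative of (-θ - 3) cos(pi*θ/3) is -3*θ*sin(pi*θ/3)/pi - 9*sin(pi*θ/3)/pi - 9*cos(pi*θ/3)/pi**2; evaluating from 0 to 3: ∫_{0}^{3} (-θ - 3) cos(pi*θ/3) dθ = (9/pi**2) - (-9/pi**2) = 18/pi**2.
Hence a_1 = (2/3)·(18/pi**2) = 12/pi**2.

12/pi**2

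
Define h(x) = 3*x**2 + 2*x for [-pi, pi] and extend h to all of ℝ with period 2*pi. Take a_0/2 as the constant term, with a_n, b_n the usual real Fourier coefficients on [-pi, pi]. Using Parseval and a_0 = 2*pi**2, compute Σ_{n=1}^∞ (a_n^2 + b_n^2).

Parseval: a_0^2/2 + Σ_{n≥1} (a_n^2+b_n^2) = 1/pi ∫_{-pi}^{pi} h(x)^2 dx = 2*pi**2*(20 + 27*pi**2)/15.
Subtract a_0^2/2 = 2*pi**4: Σ (a_n^2+b_n^2) = 8*pi**2*(5 + 3*pi**2)/15.

8*pi**2*(5 + 3*pi**2)/15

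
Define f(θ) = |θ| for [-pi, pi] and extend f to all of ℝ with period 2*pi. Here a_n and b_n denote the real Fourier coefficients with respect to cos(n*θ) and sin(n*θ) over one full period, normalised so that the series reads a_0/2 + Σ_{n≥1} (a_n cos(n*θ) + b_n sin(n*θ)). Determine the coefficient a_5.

-4/(25*pi)

a_5 = 1/pi ∫_{-pi}^{pi} f(θ) cos(5*θ) dθ.
f is even and cos(5*θ) is even, so the integrand is even and a_5 = 2/pi ∫_0^{pi} f(θ) cos(5*θ) dθ.
Integrating by parts (boundary term plus one more integral), an antiderivative of (θ) cos(5*θ) is θ*sin(5*θ)/5 + cos(5*θ)/25; evaluating from 0 to pi: ∫_{0}^{pi} (θ) cos(5*θ) dθ = (-1/25) - (1/25) = -2/25.
Hence a_5 = (2/pi)·(-2/25) = -4/(25*pi).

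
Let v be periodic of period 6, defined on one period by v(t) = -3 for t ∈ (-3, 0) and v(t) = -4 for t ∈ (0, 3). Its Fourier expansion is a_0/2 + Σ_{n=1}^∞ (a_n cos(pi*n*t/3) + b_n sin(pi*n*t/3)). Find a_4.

a_4 = 1/3 ∫_{-3}^{3} v(t) cos(4*pi*t/3) dt.
Split the integral at the breakpoints.
Directly, an antiderivative of (-3) cos(4*pi*t/3) is -9*sin(4*pi*t/3)/(4*pi); evaluating from -3 to 0: ∫_{-3}^{0} (-3) cos(4*pi*t/3) dt = (0) - (0) = 0.
Directly, an antiderivative of (-4) cos(4*pi*t/3) is -3*sin(4*pi*t/3)/pi; evaluating from 0 to 3: ∫_{0}^{3} (-4) cos(4*pi*t/3) dt = (0) - (0) = 0.
Summing the pieces and multiplying by (1/3) gives a_4 = 0.

0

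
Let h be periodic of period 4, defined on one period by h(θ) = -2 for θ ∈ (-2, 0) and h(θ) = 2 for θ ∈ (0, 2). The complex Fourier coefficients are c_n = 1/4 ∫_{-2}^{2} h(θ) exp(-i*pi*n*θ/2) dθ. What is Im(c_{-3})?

Since h is real-valued, Im(c_{-3}) = -1/4 ∫_{-2}^{2} h(θ) sin(-3*pi*θ/2) dθ = b_{3}/2.
h is odd and sin(-3*pi*θ/2) is odd, so the integrand is even: ∫_{-2}^{2} h(θ) sin(-3*pi*θ/2) dθ = 2∫_0^{2} h(θ) sin(-3*pi*θ/2) dθ.
Directly, an antiderivative of (2) sin(-3*pi*θ/2) is 4*cos(3*pi*θ/2)/(3*pi); evaluating from 0 to 2: ∫_{0}^{2} (2) sin(-3*pi*θ/2) dθ = (-4/(3*pi)) - (4/(3*pi)) = -8/(3*pi).
So ∫_{-2}^{2} h(θ) sin(-3*pi*θ/2) dθ = -16/(3*pi).
Hence Im(c_{-3}) = (-1/4)·(-16/(3*pi)) = 4/(3*pi).

4/(3*pi)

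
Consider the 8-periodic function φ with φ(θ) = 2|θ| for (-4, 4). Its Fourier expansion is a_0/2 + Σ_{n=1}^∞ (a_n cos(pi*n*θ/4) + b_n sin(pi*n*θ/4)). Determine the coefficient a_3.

-32/(9*pi**2)

a_3 = 1/4 ∫_{-4}^{4} φ(θ) cos(3*pi*θ/4) dθ.
φ is even and cos(3*pi*θ/4) is even, so the integrand is even and a_3 = 1/2 ∫_0^{4} φ(θ) cos(3*pi*θ/4) dθ.
Integrating by parts (boundary term plus one more integral), an antiderivative of (2*θ) cos(3*pi*θ/4) is 8*θ*sin(3*pi*θ/4)/(3*pi) + 32*cos(3*pi*θ/4)/(9*pi**2); evaluating from 0 to 4: ∫_{0}^{4} (2*θ) cos(3*pi*θ/4) dθ = (-32/(9*pi**2)) - (32/(9*pi**2)) = -64/(9*pi**2).
Hence a_3 = (1/2)·(-64/(9*pi**2)) = -32/(9*pi**2).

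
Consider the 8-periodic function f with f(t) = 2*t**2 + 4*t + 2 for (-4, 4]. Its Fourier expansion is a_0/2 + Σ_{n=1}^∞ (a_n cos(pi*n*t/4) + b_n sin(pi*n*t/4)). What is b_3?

32/(3*pi)

b_3 = 1/4 ∫_{-4}^{4} f(t) sin(3*pi*t/4) dt.
Integrating by parts twice (tabular method), an antiderivative of (2*t**2 + 4*t + 2) sin(3*pi*t/4) is -8*t**2*cos(3*pi*t/4)/(3*pi) + 64*t*sin(3*pi*t/4)/(9*pi**2) - 16*t*cos(3*pi*t/4)/(3*pi) + 64*sin(3*pi*t/4)/(9*pi**2) - 8*cos(3*pi*t/4)/(3*pi) + 256*cos(3*pi*t/4)/(27*pi**3); evaluating from -4 to 4: ∫_{-4}^{4} (2*t**2 + 4*t + 2) sin(3*pi*t/4) dt = (8*(-32 + 225*pi**2)/(27*pi**3)) - (-256/(27*pi**3) + 24/pi) = 128/(3*pi).
Hence b_3 = (1/4)·(128/(3*pi)) = 32/(3*pi).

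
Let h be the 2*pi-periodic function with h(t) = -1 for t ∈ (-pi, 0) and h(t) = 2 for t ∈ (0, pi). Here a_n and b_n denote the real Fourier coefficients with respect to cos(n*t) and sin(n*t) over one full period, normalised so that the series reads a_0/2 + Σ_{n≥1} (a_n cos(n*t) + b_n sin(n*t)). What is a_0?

1

a_0 = 1/pi ∫_{-pi}^{pi} h(t) dt = 1/pi · (pi) = 1.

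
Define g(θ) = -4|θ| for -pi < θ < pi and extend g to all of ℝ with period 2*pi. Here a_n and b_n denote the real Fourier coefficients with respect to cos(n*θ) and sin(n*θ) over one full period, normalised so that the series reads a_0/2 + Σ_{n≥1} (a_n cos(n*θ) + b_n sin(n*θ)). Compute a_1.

a_1 = 1/pi ∫_{-pi}^{pi} g(θ) cos(θ) dθ.
g is even and cos(θ) is even, so the integrand is even and a_1 = 2/pi ∫_0^{pi} g(θ) cos(θ) dθ.
Integrating by parts (boundary term plus one more integral), an antiderivative of (-4*θ) cos(θ) is -4*θ*sin(θ) - 4*cos(θ); evaluating from 0 to pi: ∫_{0}^{pi} (-4*θ) cos(θ) dθ = (4) - (-4) = 8.
Hence a_1 = (2/pi)·(8) = 16/pi.

16/pi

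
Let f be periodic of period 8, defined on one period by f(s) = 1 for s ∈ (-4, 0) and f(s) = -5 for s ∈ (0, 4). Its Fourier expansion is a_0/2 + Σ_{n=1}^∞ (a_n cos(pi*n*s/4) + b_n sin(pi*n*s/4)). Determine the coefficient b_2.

0

b_2 = 1/4 ∫_{-4}^{4} f(s) sin(pi*s/2) ds.
Split the integral at the breakpoints.
Directly, an antiderivative of (1) sin(pi*s/2) is -2*cos(pi*s/2)/pi; evaluating from -4 to 0: ∫_{-4}^{0} (1) sin(pi*s/2) ds = (-2/pi) - (-2/pi) = 0.
Directly, an antiderivative of (-5) sin(pi*s/2) is 10*cos(pi*s/2)/pi; evaluating from 0 to 4: ∫_{0}^{4} (-5) sin(pi*s/2) ds = (10/pi) - (10/pi) = 0.
Summing the pieces and multiplying by (1/4) gives b_2 = 0.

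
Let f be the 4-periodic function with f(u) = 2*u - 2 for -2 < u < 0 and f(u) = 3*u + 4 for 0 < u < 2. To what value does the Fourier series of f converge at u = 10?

2

u = 10 differs from u = 2 by 2 full period(s), and the series is 4-periodic.
At u = 2 the one-sided limits are f(2^-) = 10 and f(2^+) = -6.
By Dirichlet's theorem the series converges to their average, [(10) + (-6)]/2 = 2.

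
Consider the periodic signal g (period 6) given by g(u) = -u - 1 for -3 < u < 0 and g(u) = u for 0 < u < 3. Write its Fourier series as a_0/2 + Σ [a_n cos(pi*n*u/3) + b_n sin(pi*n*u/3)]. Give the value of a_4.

a_4 = 1/3 ∫_{-3}^{3} g(u) cos(4*pi*u/3) du.
Split the integral at the breakpoints.
Integrating by parts (boundary term plus one more integral), an antiderivative of (-u - 1) cos(4*pi*u/3) is -3*u*sin(4*pi*u/3)/(4*pi) - 3*sin(4*pi*u/3)/(4*pi) - 9*cos(4*pi*u/3)/(16*pi**2); evaluating from -3 to 0: ∫_{-3}^{0} (-u - 1) cos(4*pi*u/3) du = (-9/(16*pi**2)) - (-9/(16*pi**2)) = 0.
Integrating by parts (boundary term plus one more integral), an antiderivative of (u) cos(4*pi*u/3) is 3*u*sin(4*pi*u/3)/(4*pi) + 9*cos(4*pi*u/3)/(16*pi**2); evaluating from 0 to 3: ∫_{0}^{3} (u) cos(4*pi*u/3) du = (9/(16*pi**2)) - (9/(16*pi**2)) = 0.
Summing the pieces and multiplying by (1/3) gives a_4 = 0.

0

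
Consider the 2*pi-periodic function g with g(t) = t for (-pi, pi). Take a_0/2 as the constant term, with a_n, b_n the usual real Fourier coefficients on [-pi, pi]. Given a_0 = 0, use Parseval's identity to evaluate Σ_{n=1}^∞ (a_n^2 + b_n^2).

2*pi**2/3

Parseval: a_0^2/2 + Σ_{n≥1} (a_n^2+b_n^2) = 1/pi ∫_{-pi}^{pi} g(t)^2 dt = 2*pi**2/3.
Subtract a_0^2/2 = 0: Σ (a_n^2+b_n^2) = 2*pi**2/3.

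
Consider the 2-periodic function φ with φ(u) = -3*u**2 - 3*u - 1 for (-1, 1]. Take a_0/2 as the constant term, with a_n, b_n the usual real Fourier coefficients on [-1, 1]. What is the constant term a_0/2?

-2

a_0 = ∫_{-1}^{1} φ(u) du = -4.
So the constant term a_0/2 = -2.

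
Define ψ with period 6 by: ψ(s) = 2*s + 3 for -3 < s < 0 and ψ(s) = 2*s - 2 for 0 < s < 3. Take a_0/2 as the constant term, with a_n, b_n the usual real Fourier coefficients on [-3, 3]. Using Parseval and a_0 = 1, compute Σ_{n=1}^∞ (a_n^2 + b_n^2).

Parseval: a_0^2/2 + Σ_{n≥1} (a_n^2+b_n^2) = 1/3 ∫_{-3}^{3} ψ(s)^2 ds = 7.
Subtract a_0^2/2 = 1/2: Σ (a_n^2+b_n^2) = 13/2.

13/2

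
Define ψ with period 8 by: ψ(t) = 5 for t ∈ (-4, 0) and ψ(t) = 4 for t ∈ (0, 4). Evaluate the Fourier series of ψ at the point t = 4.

t = 4 differs from t = -4 by 1 full period(s), and the series is 8-periodic.
At t = -4 the one-sided limits are ψ(-4^-) = 4 and ψ(-4^+) = 5.
By Dirichlet's theorem the series converges to their average, [(4) + (5)]/2 = 9/2.

9/2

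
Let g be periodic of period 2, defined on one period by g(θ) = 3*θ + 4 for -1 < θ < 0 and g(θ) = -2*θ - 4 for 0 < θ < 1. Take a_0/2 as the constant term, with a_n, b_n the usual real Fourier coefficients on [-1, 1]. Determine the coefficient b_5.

-3/pi

b_5 = ∫_{-1}^{1} g(θ) sin(5*pi*θ) dθ.
Split the integral at the breakpoints.
Integrating by parts (boundary term plus one more integral), an antiderivative of (3*θ + 4) sin(5*pi*θ) is -3*θ*cos(5*pi*θ)/(5*pi) + 3*sin(5*pi*θ)/(25*pi**2) - 4*cos(5*pi*θ)/(5*pi); evaluating from -1 to 0: ∫_{-1}^{0} (3*θ + 4) sin(5*pi*θ) dθ = (-4/(5*pi)) - (1/(5*pi)) = -1/pi.
Integrating by parts (boundary term plus one more integral), an antiderivative of (-2*θ - 4) sin(5*pi*θ) is 2*θ*cos(5*pi*θ)/(5*pi) - 2*sin(5*pi*θ)/(25*pi**2) + 4*cos(5*pi*θ)/(5*pi); evaluating from 0 to 1: ∫_{0}^{1} (-2*θ - 4) sin(5*pi*θ) dθ = (-6/(5*pi)) - (4/(5*pi)) = -2/pi.
Summing the pieces gives b_5 = -3/pi.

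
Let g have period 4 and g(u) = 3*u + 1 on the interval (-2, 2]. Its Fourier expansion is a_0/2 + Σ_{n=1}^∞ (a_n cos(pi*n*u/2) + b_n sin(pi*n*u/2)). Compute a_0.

2

a_0 = 1/2 ∫_{-2}^{2} g(u) du = 1/2 · (4) = 2.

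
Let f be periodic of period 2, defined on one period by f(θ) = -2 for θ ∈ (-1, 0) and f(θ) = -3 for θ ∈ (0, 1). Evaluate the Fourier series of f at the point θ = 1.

At θ = 1 the one-sided limits are f(1^-) = -3 and f(1^+) = -2.
By Dirichlet's theorem the series converges to their average, [(-3) + (-2)]/2 = -5/2.

-5/2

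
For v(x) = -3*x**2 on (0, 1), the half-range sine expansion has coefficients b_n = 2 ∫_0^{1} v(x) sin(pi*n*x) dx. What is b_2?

3/pi

b_2 = 2 ∫_0^{1} (-3*x**2) sin(2*pi*x) dx.
Integrating by parts twice (tabular method), an antiderivative of (-3*x**2) sin(2*pi*x) is 3*x**2*cos(2*pi*x)/(2*pi) - 3*x*sin(2*pi*x)/(2*pi**2) - 3*cos(2*pi*x)/(4*pi**3); evaluating from 0 to 1: ∫_{0}^{1} (-3*x**2) sin(2*pi*x) dx = (3*(-1 + 2*pi**2)/(4*pi**3)) - (-3/(4*pi**3)) = 3/(2*pi).
Hence b_2 = 2·(3/(2*pi)) = 3/pi.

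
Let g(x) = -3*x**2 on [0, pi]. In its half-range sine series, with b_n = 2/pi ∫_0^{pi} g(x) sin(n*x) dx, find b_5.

6*(4 - 25*pi**2)/(125*pi)

b_5 = 2/pi ∫_0^{pi} (-3*x**2) sin(5*x) dx.
Integrating by parts twice (tabular method), an antiderivative of (-3*x**2) sin(5*x) is 3*x**2*cos(5*x)/5 - 6*x*sin(5*x)/25 - 6*cos(5*x)/125; evaluating from 0 to pi: ∫_{0}^{pi} (-3*x**2) sin(5*x) dx = (6/125 - 3*pi**2/5) - (-6/125) = 12/125 - 3*pi**2/5.
Hence b_5 = (2/pi)·(12/125 - 3*pi**2/5) = 6*(4 - 25*pi**2)/(125*pi).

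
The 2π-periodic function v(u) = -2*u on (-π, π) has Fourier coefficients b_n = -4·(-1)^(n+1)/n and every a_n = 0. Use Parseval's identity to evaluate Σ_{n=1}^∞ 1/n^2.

pi**2/6

Parseval: Σ b_n^2 = (1/π) ∫_{-π}^{π} v(u)^2 du = 8*pi**2/3.
Σ b_n^2 = Σ 16/n^2, so Σ 1/n^2 = (8*pi**2/3)/16 = pi**2/6.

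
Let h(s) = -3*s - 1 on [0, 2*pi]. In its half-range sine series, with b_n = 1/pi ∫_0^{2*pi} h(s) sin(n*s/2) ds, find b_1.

b_1 = 1/pi ∫_0^{2*pi} (-3*s - 1) sin(s/2) ds.
Integrating by parts (boundary term plus one more integral), an antiderivative of (-3*s - 1) sin(s/2) is 6*s*cos(s/2) - 12*sin(s/2) + 2*cos(s/2); evaluating from 0 to 2*pi: ∫_{0}^{2*pi} (-3*s - 1) sin(s/2) ds = (-12*pi - 2) - (2) = -12*pi - 4.
Hence b_1 = (1/pi)·(-12*pi - 4) = -12 - 4/pi.

-12 - 4/pi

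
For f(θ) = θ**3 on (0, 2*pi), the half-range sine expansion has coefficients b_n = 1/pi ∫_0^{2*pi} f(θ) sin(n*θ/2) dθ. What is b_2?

b_2 = 1/pi ∫_0^{2*pi} (θ**3) sin(θ) dθ.
Integrating by parts three times (tabular method), an antiderivative of (θ**3) sin(θ) is -θ**3*cos(θ) + 3*θ**2*sin(θ) + 6*θ*cos(θ) - 6*sin(θ); evaluating from 0 to 2*pi: ∫_{0}^{2*pi} (θ**3) sin(θ) dθ = (-8*pi**3 + 12*pi) - (0) = -8*pi**3 + 12*pi.
Hence b_2 = (1/pi)·(-8*pi**3 + 12*pi) = 12 - 8*pi**2.

12 - 8*pi**2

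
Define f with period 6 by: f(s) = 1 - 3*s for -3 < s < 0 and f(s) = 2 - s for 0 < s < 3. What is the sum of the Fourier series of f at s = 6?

3/2

s = 6 differs from s = 0 by 1 full period(s), and the series is 6-periodic.
At s = 0 the one-sided limits are f(0^-) = 1 and f(0^+) = 2.
By Dirichlet's theorem the series converges to their average, [(1) + (2)]/2 = 3/2.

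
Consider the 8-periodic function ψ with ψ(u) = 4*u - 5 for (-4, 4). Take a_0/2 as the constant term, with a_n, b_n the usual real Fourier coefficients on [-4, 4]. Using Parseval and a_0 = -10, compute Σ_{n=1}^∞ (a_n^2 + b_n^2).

512/3

Parseval: a_0^2/2 + Σ_{n≥1} (a_n^2+b_n^2) = 1/4 ∫_{-4}^{4} ψ(u)^2 du = 662/3.
Subtract a_0^2/2 = 50: Σ (a_n^2+b_n^2) = 512/3.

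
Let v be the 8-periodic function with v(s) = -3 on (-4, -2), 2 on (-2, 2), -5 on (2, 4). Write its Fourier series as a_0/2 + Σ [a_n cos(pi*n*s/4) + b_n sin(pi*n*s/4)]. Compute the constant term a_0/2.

a_0 = 1/4 ∫_{-4}^{4} v(s) ds = 1/4 · (-8) = -2.
So the constant term a_0/2 = -1.

-1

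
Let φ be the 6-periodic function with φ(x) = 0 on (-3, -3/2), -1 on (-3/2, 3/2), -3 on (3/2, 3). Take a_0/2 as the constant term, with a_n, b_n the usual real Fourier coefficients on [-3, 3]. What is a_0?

a_0 = 1/3 ∫_{-3}^{3} φ(x) dx = 1/3 · (-15/2) = -5/2.

-5/2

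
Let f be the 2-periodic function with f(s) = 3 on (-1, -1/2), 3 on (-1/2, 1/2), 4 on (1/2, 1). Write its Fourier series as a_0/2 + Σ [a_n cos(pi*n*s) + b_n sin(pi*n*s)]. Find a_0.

a_0 = ∫_{-1}^{1} f(s) ds = 13/2.

13/2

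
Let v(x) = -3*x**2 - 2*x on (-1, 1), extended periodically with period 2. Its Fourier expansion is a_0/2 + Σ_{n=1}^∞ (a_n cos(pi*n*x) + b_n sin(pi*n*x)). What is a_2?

a_2 = ∫_{-1}^{1} v(x) cos(2*pi*x) dx.
Integrating by parts twice (tabular method), an antiderivative of (-3*x**2 - 2*x) cos(2*pi*x) is -3*x**2*sin(2*pi*x)/(2*pi) - x*sin(2*pi*x)/pi - 3*x*cos(2*pi*x)/(2*pi**2) + 3*sin(2*pi*x)/(4*pi**3) - cos(2*pi*x)/(2*pi**2); evaluating from -1 to 1: ∫_{-1}^{1} (-3*x**2 - 2*x) cos(2*pi*x) dx = (-2/pi**2) - (pi**(-2)) = -3/pi**2.
Hence a_2 = -3/pi**2.

-3/pi**2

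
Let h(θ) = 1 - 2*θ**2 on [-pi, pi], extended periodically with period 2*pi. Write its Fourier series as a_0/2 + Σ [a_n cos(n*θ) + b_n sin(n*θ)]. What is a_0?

2 - 4*pi**2/3

a_0 = 1/pi ∫_{-pi}^{pi} h(θ) dθ = 1/pi · (-4*pi**3/3 + 2*pi) = 2 - 4*pi**2/3.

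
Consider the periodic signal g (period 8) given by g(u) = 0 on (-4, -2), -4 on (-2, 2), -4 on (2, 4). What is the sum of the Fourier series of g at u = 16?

-4

u = 16 differs from u = 0 by 2 full period(s), and the series is 8-periodic.
g is continuous at u = 0 with value -4, so the series converges to -4 there.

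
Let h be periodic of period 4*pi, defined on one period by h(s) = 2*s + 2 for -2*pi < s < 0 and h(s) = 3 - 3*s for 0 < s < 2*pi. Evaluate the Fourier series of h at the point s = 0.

5/2

At s = 0 the one-sided limits are h(0^-) = 2 and h(0^+) = 3.
By Dirichlet's theorem the series converges to their average, [(2) + (3)]/2 = 5/2.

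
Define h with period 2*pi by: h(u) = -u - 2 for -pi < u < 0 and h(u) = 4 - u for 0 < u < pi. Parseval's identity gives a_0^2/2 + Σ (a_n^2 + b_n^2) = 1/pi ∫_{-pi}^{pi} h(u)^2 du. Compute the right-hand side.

1/pi ∫_{-pi}^{pi} h(u)^2 du = 1/pi · (2*pi*(-9*pi + pi**2 + 30)/3) = -6*pi + 2*pi**2/3 + 20.

-6*pi + 2*pi**2/3 + 20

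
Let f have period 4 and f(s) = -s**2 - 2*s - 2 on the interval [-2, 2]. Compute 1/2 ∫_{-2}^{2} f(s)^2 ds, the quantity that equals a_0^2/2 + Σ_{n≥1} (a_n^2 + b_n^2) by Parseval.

536/15

1/2 ∫_{-2}^{2} f(s)^2 ds = 1/2 · (1072/15) = 536/15.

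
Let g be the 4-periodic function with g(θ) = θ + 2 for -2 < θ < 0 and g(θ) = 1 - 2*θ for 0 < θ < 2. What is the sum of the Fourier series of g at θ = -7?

θ = -7 differs from θ = 1 by -2 full period(s), and the series is 4-periodic.
g is continuous at θ = 1 with value -1, so the series converges to -1 there.

-1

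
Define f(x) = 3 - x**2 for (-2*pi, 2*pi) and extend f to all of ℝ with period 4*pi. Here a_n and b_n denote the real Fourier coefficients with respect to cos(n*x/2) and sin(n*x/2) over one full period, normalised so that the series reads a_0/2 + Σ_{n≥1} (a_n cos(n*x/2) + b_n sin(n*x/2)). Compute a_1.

16

a_1 = (1/(2*pi)) ∫_{-2*pi}^{2*pi} f(x) cos(x/2) dx.
f is even and cos(x/2) is even, so the integrand is even and a_1 = 1/pi ∫_0^{2*pi} f(x) cos(x/2) dx.
Integrating by parts twice (tabular method), an antiderivative of (3 - x**2) cos(x/2) is -2*x**2*sin(x/2) - 8*x*cos(x/2) + 22*sin(x/2); evaluating from 0 to 2*pi: ∫_{0}^{2*pi} (3 - x**2) cos(x/2) dx = (16*pi) - (0) = 16*pi.
Hence a_1 = (1/pi)·(16*pi) = 16.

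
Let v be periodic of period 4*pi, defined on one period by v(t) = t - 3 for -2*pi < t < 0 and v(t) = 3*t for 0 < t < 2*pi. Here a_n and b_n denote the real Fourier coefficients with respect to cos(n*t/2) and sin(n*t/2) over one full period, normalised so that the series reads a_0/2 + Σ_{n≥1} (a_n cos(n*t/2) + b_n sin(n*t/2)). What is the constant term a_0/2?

-3/2 + pi

a_0 = (1/(2*pi)) ∫_{-2*pi}^{2*pi} v(t) dt = (1/(2*pi)) · (2*pi*(-3 + 2*pi)) = -3 + 2*pi.
So the constant term a_0/2 = -3/2 + pi.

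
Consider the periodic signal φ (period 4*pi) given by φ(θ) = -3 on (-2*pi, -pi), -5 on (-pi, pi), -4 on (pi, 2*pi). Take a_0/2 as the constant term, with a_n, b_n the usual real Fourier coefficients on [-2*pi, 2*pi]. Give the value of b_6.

b_6 = (1/(2*pi)) ∫_{-2*pi}^{2*pi} φ(θ) sin(3*θ) dθ.
Split the integral at the breakpoints.
Directly, an antiderivative of (-3) sin(3*θ) is cos(3*θ); evaluating from -2*pi to -pi: ∫_{-2*pi}^{-pi} (-3) sin(3*θ) dθ = (-1) - (1) = -2.
Directly, an antiderivative of (-5) sin(3*θ) is 5*cos(3*θ)/3; evaluating from -pi to pi: ∫_{-pi}^{pi} (-5) sin(3*θ) dθ = (-5/3) - (-5/3) = 0.
Directly, an antiderivative of (-4) sin(3*θ) is 4*cos(3*θ)/3; evaluating from pi to 2*pi: ∫_{pi}^{2*pi} (-4) sin(3*θ) dθ = (4/3) - (-4/3) = 8/3.
Summing the pieces and multiplying by (1/(2*pi)) gives b_6 = 1/(3*pi).

1/(3*pi)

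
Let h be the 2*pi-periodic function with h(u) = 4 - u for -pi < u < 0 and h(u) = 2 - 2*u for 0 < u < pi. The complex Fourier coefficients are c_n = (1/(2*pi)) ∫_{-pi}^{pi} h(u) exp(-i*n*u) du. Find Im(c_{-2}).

3/4

Since h is real-valued, Im(c_{-2}) = -(1/(2*pi)) ∫_{-pi}^{pi} h(u) sin(-2*u) du = b_{2}/2.
Split the integral at the breakpoints.
Integrating by parts (boundary term plus one more integral), an antiderivative of (4 - u) sin(-2*u) is -u*cos(2*u)/2 + sin(2*u)/4 + 2*cos(2*u); evaluating from -pi to 0: ∫_{-pi}^{0} (4 - u) sin(-2*u) du = (2) - (pi/2 + 2) = -pi/2.
Integrating by parts (boundary term plus one more integral), an antiderivative of (2 - 2*u) sin(-2*u) is -u*cos(2*u) + sin(2*u)/2 + cos(2*u); evaluating from 0 to pi: ∫_{0}^{pi} (2 - 2*u) sin(-2*u) du = (1 - pi) - (1) = -pi.
So ∫_{-pi}^{pi} h(u) sin(-2*u) du = -3*pi/2.
Hence Im(c_{-2}) = (-1/(2*pi))·(-3*pi/2) = 3/4.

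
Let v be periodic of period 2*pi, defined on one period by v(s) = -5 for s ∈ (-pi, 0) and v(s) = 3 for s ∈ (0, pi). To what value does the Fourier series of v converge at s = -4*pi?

-1

s = -4*pi differs from s = 0 by -2 full period(s), and the series is 2*pi-periodic.
At s = 0 the one-sided limits are v(0^-) = -5 and v(0^+) = 3.
By Dirichlet's theorem the series converges to their average, [(-5) + (3)]/2 = -1.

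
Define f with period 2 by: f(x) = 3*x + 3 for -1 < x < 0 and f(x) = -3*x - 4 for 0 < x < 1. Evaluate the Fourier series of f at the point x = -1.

At x = -1 the one-sided limits are f(-1^-) = -7 and f(-1^+) = 0.
By Dirichlet's theorem the series converges to their average, [(-7) + (0)]/2 = -7/2.

-7/2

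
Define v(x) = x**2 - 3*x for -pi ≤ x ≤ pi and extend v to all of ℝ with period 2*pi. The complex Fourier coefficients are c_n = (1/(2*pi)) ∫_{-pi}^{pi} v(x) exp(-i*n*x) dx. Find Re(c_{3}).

-2/9

Since v is real-valued, Re(c_{3}) = (1/(2*pi)) ∫_{-pi}^{pi} v(x) cos(3*x) dx = a_{3}/2.
Integrating by parts twice (tabular method), an antiderivative of (x**2 - 3*x) cos(3*x) is x**2*sin(3*x)/3 - x*sin(3*x) + 2*x*cos(3*x)/9 - 2*sin(3*x)/27 - cos(3*x)/3; evaluating from -pi to pi: ∫_{-pi}^{pi} (x**2 - 3*x) cos(3*x) dx = (1/3 - 2*pi/9) - (1/3 + 2*pi/9) = -4*pi/9.
Hence Re(c_{3}) = (1/(2*pi))·(-4*pi/9) = -2/9.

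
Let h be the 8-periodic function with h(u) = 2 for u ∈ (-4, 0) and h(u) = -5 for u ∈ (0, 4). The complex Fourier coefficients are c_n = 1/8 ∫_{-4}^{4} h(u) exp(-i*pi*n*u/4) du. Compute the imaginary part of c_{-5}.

Since h is real-valued, Im(c_{-5}) = -1/8 ∫_{-4}^{4} h(u) sin(-5*pi*u/4) du = b_{5}/2.
Split the integral at the breakpoints.
Directly, an antiderivative of (2) sin(-5*pi*u/4) is 8*cos(5*pi*u/4)/(5*pi); evaluating from -4 to 0: ∫_{-4}^{0} (2) sin(-5*pi*u/4) du = (8/(5*pi)) - (-8/(5*pi)) = 16/(5*pi).
Directly, an antiderivative of (-5) sin(-5*pi*u/4) is -4*cos(5*pi*u/4)/pi; evaluating from 0 to 4: ∫_{0}^{4} (-5) sin(-5*pi*u/4) du = (4/pi) - (-4/pi) = 8/pi.
So ∫_{-4}^{4} h(u) sin(-5*pi*u/4) du = 56/(5*pi).
Hence Im(c_{-5}) = (-1/8)·(56/(5*pi)) = -7/(5*pi).

-7/(5*pi)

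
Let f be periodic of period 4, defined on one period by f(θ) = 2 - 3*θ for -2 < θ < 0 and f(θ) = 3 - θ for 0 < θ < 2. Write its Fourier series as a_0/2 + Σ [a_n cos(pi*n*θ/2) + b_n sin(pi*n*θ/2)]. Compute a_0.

7

a_0 = 1/2 ∫_{-2}^{2} f(θ) dθ = 1/2 · (14) = 7.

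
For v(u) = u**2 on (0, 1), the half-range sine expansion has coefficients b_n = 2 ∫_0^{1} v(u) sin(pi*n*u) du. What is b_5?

2*(-4 + 25*pi**2)/(125*pi**3)

b_5 = 2 ∫_0^{1} (u**2) sin(5*pi*u) du.
Integrating by parts twice (tabular method), an antiderivative of (u**2) sin(5*pi*u) is -u**2*cos(5*pi*u)/(5*pi) + 2*u*sin(5*pi*u)/(25*pi**2) + 2*cos(5*pi*u)/(125*pi**3); evaluating from 0 to 1: ∫_{0}^{1} (u**2) sin(5*pi*u) du = ((-2 + 25*pi**2)/(125*pi**3)) - (2/(125*pi**3)) = (-4 + 25*pi**2)/(125*pi**3).
Hence b_5 = 2·((-4 + 25*pi**2)/(125*pi**3)) = 2*(-4 + 25*pi**2)/(125*pi**3).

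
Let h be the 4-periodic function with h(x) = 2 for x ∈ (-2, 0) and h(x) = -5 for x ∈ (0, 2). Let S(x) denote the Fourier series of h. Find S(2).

At x = 2 the one-sided limits are h(2^-) = -5 and h(2^+) = 2.
By Dirichlet's theorem the series converges to their average, [(-5) + (2)]/2 = -3/2.

-3/2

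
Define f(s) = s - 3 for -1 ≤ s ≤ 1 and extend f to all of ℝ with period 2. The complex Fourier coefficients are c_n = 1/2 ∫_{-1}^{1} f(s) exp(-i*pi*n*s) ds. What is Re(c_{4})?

0

Since f is real-valued, Re(c_{4}) = 1/2 ∫_{-1}^{1} f(s) cos(4*pi*s) ds = a_{4}/2.
Integrating by parts (boundary term plus one more integral), an antiderivative of (s - 3) cos(4*pi*s) is s*sin(4*pi*s)/(4*pi) - 3*sin(4*pi*s)/(4*pi) + cos(4*pi*s)/(16*pi**2); evaluating from -1 to 1: ∫_{-1}^{1} (s - 3) cos(4*pi*s) ds = (1/(16*pi**2)) - (1/(16*pi**2)) = 0.
Hence Re(c_{4}) = (1/2)·(0) = 0.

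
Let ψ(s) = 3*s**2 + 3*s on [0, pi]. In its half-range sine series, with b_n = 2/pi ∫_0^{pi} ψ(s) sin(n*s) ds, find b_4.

-3*pi/2 - 3/2

b_4 = 2/pi ∫_0^{pi} (3*s**2 + 3*s) sin(4*s) ds.
Integrating by parts twice (tabular method), an antiderivative of (3*s**2 + 3*s) sin(4*s) is -3*s**2*cos(4*s)/4 + 3*s*sin(4*s)/8 - 3*s*cos(4*s)/4 + 3*sin(4*s)/16 + 3*cos(4*s)/32; evaluating from 0 to pi: ∫_{0}^{pi} (3*s**2 + 3*s) sin(4*s) ds = (-3*pi**2/4 - 3*pi/4 + 3/32) - (3/32) = -3*pi*(1 + pi)/4.
Hence b_4 = (2/pi)·(-3*pi*(1 + pi)/4) = -3*pi/2 - 3/2.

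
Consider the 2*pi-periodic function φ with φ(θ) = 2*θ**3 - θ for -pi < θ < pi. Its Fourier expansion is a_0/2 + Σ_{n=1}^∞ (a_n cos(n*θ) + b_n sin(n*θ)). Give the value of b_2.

4 - 2*pi**2

b_2 = 1/pi ∫_{-pi}^{pi} φ(θ) sin(2*θ) dθ.
φ is odd and sin(2*θ) is odd, so the integrand is even and b_2 = 2/pi ∫_0^{pi} φ(θ) sin(2*θ) dθ.
Integrating by parts three times (tabular method), an antiderivative of (2*θ**3 - θ) sin(2*θ) is -θ**3*cos(2*θ) + 3*θ**2*sin(2*θ)/2 + 2*θ*cos(2*θ) - sin(2*θ); evaluating from 0 to pi: ∫_{0}^{pi} (2*θ**3 - θ) sin(2*θ) dθ = (pi*(2 - pi**2)) - (0) = pi*(2 - pi**2).
Hence b_2 = (2/pi)·(pi*(2 - pi**2)) = 4 - 2*pi**2.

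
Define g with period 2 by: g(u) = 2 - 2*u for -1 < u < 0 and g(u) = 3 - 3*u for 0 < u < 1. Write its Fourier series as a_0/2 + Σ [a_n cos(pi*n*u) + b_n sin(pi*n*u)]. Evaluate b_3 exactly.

-1/pi

b_3 = ∫_{-1}^{1} g(u) sin(3*pi*u) du.
Split the integral at the breakpoints.
Integrating by parts (boundary term plus one more integral), an antiderivative of (2 - 2*u) sin(3*pi*u) is 2*u*cos(3*pi*u)/(3*pi) - 2*sin(3*pi*u)/(9*pi**2) - 2*cos(3*pi*u)/(3*pi); evaluating from -1 to 0: ∫_{-1}^{0} (2 - 2*u) sin(3*pi*u) du = (-2/(3*pi)) - (4/(3*pi)) = -2/pi.
Integrating by parts (boundary term plus one more integral), an antiderivative of (3 - 3*u) sin(3*pi*u) is u*cos(3*pi*u)/pi - sin(3*pi*u)/(3*pi**2) - cos(3*pi*u)/pi; evaluating from 0 to 1: ∫_{0}^{1} (3 - 3*u) sin(3*pi*u) du = (0) - (-1/pi) = 1/pi.
Summing the pieces gives b_3 = -1/pi.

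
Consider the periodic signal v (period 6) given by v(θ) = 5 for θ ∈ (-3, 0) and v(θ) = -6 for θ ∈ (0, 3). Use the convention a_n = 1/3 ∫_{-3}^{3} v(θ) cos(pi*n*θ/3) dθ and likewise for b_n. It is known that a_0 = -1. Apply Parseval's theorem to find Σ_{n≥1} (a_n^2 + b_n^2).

Parseval: a_0^2/2 + Σ_{n≥1} (a_n^2+b_n^2) = 1/3 ∫_{-3}^{3} v(θ)^2 dθ = 61.
Subtract a_0^2/2 = 1/2: Σ (a_n^2+b_n^2) = 121/2.

121/2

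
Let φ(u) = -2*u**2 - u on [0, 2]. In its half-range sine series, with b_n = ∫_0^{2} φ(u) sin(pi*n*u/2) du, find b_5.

-4/pi + 64/(125*pi**3)

b_5 = ∫_0^{2} (-2*u**2 - u) sin(5*pi*u/2) du.
Integrating by parts twice (tabular method), an antiderivative of (-2*u**2 - u) sin(5*pi*u/2) is 4*u**2*cos(5*pi*u/2)/(5*pi) - 16*u*sin(5*pi*u/2)/(25*pi**2) + 2*u*cos(5*pi*u/2)/(5*pi) - 4*sin(5*pi*u/2)/(25*pi**2) - 32*cos(5*pi*u/2)/(125*pi**3); evaluating from 0 to 2: ∫_{0}^{2} (-2*u**2 - u) sin(5*pi*u/2) du = (-4/pi + 32/(125*pi**3)) - (-32/(125*pi**3)) = -4/pi + 64/(125*pi**3).
Hence b_5 = -4/pi + 64/(125*pi**3).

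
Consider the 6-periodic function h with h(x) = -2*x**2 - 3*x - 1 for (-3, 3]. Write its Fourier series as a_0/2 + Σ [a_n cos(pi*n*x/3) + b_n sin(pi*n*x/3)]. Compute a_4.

a_4 = 1/3 ∫_{-3}^{3} h(x) cos(4*pi*x/3) dx.
Integrating by parts twice (tabular method), an antiderivative of (-2*x**2 - 3*x - 1) cos(4*pi*x/3) is -3*x**2*sin(4*pi*x/3)/(2*pi) - 9*x*sin(4*pi*x/3)/(4*pi) - 9*x*cos(4*pi*x/3)/(4*pi**2) - 3*sin(4*pi*x/3)/(4*pi) + 27*sin(4*pi*x/3)/(16*pi**3) - 27*cos(4*pi*x/3)/(16*pi**2); evaluating from -3 to 3: ∫_{-3}^{3} (-2*x**2 - 3*x - 1) cos(4*pi*x/3) dx = (-135/(16*pi**2)) - (81/(16*pi**2)) = -27/(2*pi**2).
Hence a_4 = (1/3)·(-27/(2*pi**2)) = -9/(2*pi**2).

-9/(2*pi**2)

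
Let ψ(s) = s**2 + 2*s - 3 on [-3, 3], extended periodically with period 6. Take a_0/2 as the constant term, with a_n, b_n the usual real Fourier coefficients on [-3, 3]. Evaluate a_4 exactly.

9/(4*pi**2)

a_4 = 1/3 ∫_{-3}^{3} ψ(s) cos(4*pi*s/3) ds.
Integrating by parts twice (tabular method), an antiderivative of (s**2 + 2*s - 3) cos(4*pi*s/3) is 3*s**2*sin(4*pi*s/3)/(4*pi) + 3*s*sin(4*pi*s/3)/(2*pi) + 9*s*cos(4*pi*s/3)/(8*pi**2) - 9*sin(4*pi*s/3)/(4*pi) - 27*sin(4*pi*s/3)/(32*pi**3) + 9*cos(4*pi*s/3)/(8*pi**2); evaluating from -3 to 3: ∫_{-3}^{3} (s**2 + 2*s - 3) cos(4*pi*s/3) ds = (9/(2*pi**2)) - (-9/(4*pi**2)) = 27/(4*pi**2).
Hence a_4 = (1/3)·(27/(4*pi**2)) = 9/(4*pi**2).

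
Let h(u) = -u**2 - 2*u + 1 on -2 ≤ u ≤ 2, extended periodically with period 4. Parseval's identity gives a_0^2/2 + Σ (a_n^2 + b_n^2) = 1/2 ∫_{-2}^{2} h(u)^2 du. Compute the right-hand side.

206/15

1/2 ∫_{-2}^{2} h(u)^2 du = 1/2 · (412/15) = 206/15.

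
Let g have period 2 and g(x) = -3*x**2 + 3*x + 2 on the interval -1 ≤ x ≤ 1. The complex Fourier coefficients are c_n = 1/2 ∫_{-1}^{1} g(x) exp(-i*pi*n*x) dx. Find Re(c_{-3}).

Since g is real-valued, Re(c_{-3}) = 1/2 ∫_{-1}^{1} g(x) cos(-3*pi*x) dx = a_{3}/2.
Integrating by parts twice (tabular method), an antiderivative of (-3*x**2 + 3*x + 2) cos(-3*pi*x) is -x**2*sin(3*pi*x)/pi + x*sin(3*pi*x)/pi - 2*x*cos(3*pi*x)/(3*pi**2) + 2*sin(3*pi*x)/(9*pi**3) + 2*sin(3*pi*x)/(3*pi) + cos(3*pi*x)/(3*pi**2); evaluating from -1 to 1: ∫_{-1}^{1} (-3*x**2 + 3*x + 2) cos(-3*pi*x) dx = (1/(3*pi**2)) - (-1/pi**2) = 4/(3*pi**2).
Hence Re(c_{-3}) = (1/2)·(4/(3*pi**2)) = 2/(3*pi**2).

2/(3*pi**2)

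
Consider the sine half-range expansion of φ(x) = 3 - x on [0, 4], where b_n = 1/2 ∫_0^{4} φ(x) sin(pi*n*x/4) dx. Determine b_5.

b_5 = 1/2 ∫_0^{4} (3 - x) sin(5*pi*x/4) dx.
Integrating by parts (boundary term plus one more integral), an antiderivative of (3 - x) sin(5*pi*x/4) is 4*x*cos(5*pi*x/4)/(5*pi) - 16*sin(5*pi*x/4)/(25*pi**2) - 12*cos(5*pi*x/4)/(5*pi); evaluating from 0 to 4: ∫_{0}^{4} (3 - x) sin(5*pi*x/4) dx = (-4/(5*pi)) - (-12/(5*pi)) = 8/(5*pi).
Hence b_5 = (1/2)·(8/(5*pi)) = 4/(5*pi).

4/(5*pi)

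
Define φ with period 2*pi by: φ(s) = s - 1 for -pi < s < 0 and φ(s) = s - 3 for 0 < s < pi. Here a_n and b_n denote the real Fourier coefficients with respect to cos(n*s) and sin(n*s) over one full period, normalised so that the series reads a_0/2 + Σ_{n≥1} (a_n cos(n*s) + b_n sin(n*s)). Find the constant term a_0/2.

a_0 = 1/pi ∫_{-pi}^{pi} φ(s) ds = 1/pi · (-4*pi) = -4.
So the constant term a_0/2 = -2.

-2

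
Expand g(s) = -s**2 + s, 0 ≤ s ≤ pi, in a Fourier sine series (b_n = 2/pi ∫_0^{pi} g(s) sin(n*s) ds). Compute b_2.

b_2 = 2/pi ∫_0^{pi} (-s**2 + s) sin(2*s) ds.
Integrating by parts twice (tabular method), an antiderivative of (-s**2 + s) sin(2*s) is s**2*cos(2*s)/2 - s*sin(2*s)/2 - s*cos(2*s)/2 + sin(2*s)/4 - cos(2*s)/4; evaluating from 0 to pi: ∫_{0}^{pi} (-s**2 + s) sin(2*s) ds = (-pi/2 - 1/4 + pi**2/2) - (-1/4) = pi*(-1 + pi)/2.
Hence b_2 = (2/pi)·(pi*(-1 + pi)/2) = -1 + pi.

-1 + pi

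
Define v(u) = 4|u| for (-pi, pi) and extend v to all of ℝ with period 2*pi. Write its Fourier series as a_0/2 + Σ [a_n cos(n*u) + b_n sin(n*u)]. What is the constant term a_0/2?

a_0 = 1/pi ∫_{-pi}^{pi} v(u) du = 1/pi · (4*pi**2) = 4*pi.
So the constant term a_0/2 = 2*pi.

2*pi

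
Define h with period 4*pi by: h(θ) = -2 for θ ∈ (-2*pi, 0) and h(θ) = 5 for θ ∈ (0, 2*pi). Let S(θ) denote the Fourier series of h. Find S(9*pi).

θ = 9*pi differs from θ = pi by 2 full period(s), and the series is 4*pi-periodic.
h is continuous at θ = pi with value 5, so the series converges to 5 there.

5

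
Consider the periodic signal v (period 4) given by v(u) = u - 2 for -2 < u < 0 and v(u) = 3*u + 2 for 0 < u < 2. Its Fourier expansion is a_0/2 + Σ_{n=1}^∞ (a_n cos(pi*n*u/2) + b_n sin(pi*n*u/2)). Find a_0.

2

a_0 = 1/2 ∫_{-2}^{2} v(u) du = 1/2 · (4) = 2.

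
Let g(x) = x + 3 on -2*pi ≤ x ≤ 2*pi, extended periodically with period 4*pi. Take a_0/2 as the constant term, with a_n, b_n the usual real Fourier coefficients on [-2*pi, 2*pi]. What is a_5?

0

a_5 = (1/(2*pi)) ∫_{-2*pi}^{2*pi} g(x) cos(5*x/2) dx.
Integrating by parts (boundary term plus one more integral), an antiderivative of (x + 3) cos(5*x/2) is 2*x*sin(5*x/2)/5 + 6*sin(5*x/2)/5 + 4*cos(5*x/2)/25; evaluating from -2*pi to 2*pi: ∫_{-2*pi}^{2*pi} (x + 3) cos(5*x/2) dx = (-4/25) - (-4/25) = 0.
Hence a_5 = (1/(2*pi))·(0) = 0.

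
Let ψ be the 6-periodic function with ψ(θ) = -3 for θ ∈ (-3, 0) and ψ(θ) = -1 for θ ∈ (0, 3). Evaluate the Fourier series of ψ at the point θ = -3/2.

-3

ψ is continuous at θ = -3/2 with value -3, so the series converges to -3 there.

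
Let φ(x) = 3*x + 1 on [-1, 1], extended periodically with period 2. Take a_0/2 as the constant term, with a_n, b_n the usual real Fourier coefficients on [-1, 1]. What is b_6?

b_6 = ∫_{-1}^{1} φ(x) sin(6*pi*x) dx.
Integrating by parts (boundary term plus one more integral), an antiderivative of (3*x + 1) sin(6*pi*x) is -x*cos(6*pi*x)/(2*pi) + sin(6*pi*x)/(12*pi**2) - cos(6*pi*x)/(6*pi); evaluating from -1 to 1: ∫_{-1}^{1} (3*x + 1) sin(6*pi*x) dx = (-2/(3*pi)) - (1/(3*pi)) = -1/pi.
Hence b_6 = -1/pi.

-1/pi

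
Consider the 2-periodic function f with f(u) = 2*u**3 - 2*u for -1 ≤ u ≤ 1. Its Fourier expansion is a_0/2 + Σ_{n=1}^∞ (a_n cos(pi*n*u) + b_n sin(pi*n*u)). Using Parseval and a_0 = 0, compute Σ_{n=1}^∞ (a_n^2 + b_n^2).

Parseval: a_0^2/2 + Σ_{n≥1} (a_n^2+b_n^2) = ∫_{-1}^{1} f(u)^2 du = 64/105.
Subtract a_0^2/2 = 0: Σ (a_n^2+b_n^2) = 64/105.

64/105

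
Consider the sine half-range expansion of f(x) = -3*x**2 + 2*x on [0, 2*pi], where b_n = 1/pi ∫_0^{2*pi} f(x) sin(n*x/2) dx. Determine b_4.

b_4 = 1/pi ∫_0^{2*pi} (-3*x**2 + 2*x) sin(2*x) dx.
Integrating by parts twice (tabular method), an antiderivative of (-3*x**2 + 2*x) sin(2*x) is 3*x**2*cos(2*x)/2 - 3*x*sin(2*x)/2 - x*cos(2*x) + sin(2*x)/2 - 3*cos(2*x)/4; evaluating from 0 to 2*pi: ∫_{0}^{2*pi} (-3*x**2 + 2*x) sin(2*x) dx = (-2*pi - 3/4 + 6*pi**2) - (-3/4) = 2*pi*(-1 + 3*pi).
Hence b_4 = (1/pi)·(2*pi*(-1 + 3*pi)) = -2 + 6*pi.

-2 + 6*pi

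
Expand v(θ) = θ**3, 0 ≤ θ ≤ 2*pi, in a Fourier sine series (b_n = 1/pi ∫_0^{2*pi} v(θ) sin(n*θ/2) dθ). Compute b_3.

b_3 = 1/pi ∫_0^{2*pi} (θ**3) sin(3*θ/2) dθ.
Integrating by parts three times (tabular method), an antiderivative of (θ**3) sin(3*θ/2) is -2*θ**3*cos(3*θ/2)/3 + 4*θ**2*sin(3*θ/2)/3 + 16*θ*cos(3*θ/2)/9 - 32*sin(3*θ/2)/27; evaluating from 0 to 2*pi: ∫_{0}^{2*pi} (θ**3) sin(3*θ/2) dθ = (16*pi*(-2 + 3*pi**2)/9) - (0) = 16*pi*(-2 + 3*pi**2)/9.
Hence b_3 = (1/pi)·(16*pi*(-2 + 3*pi**2)/9) = -32/9 + 16*pi**2/3.

-32/9 + 16*pi**2/3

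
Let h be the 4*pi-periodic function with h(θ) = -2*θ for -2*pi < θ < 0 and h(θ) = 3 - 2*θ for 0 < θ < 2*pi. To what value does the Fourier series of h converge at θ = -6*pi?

θ = -6*pi differs from θ = 2*pi by -2 full period(s), and the series is 4*pi-periodic.
At θ = 2*pi the one-sided limits are h(2*pi^-) = 3 - 4*pi and h(2*pi^+) = 4*pi.
By Dirichlet's theorem the series converges to their average, [(3 - 4*pi) + (4*pi)]/2 = 3/2.

3/2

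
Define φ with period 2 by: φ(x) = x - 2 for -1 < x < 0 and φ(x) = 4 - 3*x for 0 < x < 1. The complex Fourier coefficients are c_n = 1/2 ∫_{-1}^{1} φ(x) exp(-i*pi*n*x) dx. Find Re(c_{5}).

Since φ is real-valued, Re(c_{5}) = 1/2 ∫_{-1}^{1} φ(x) cos(5*pi*x) dx = a_{5}/2.
Split the integral at the breakpoints.
Integrating by parts (boundary term plus one more integral), an antiderivative of (x - 2) cos(5*pi*x) is x*sin(5*pi*x)/(5*pi) - 2*sin(5*pi*x)/(5*pi) + cos(5*pi*x)/(25*pi**2); evaluating from -1 to 0: ∫_{-1}^{0} (x - 2) cos(5*pi*x) dx = (1/(25*pi**2)) - (-1/(25*pi**2)) = 2/(25*pi**2).
Integrating by parts (boundary term plus one more integral), an antiderivative of (4 - 3*x) cos(5*pi*x) is -3*x*sin(5*pi*x)/(5*pi) + 4*sin(5*pi*x)/(5*pi) - 3*cos(5*pi*x)/(25*pi**2); evaluating from 0 to 1: ∫_{0}^{1} (4 - 3*x) cos(5*pi*x) dx = (3/(25*pi**2)) - (-3/(25*pi**2)) = 6/(25*pi**2).
So ∫_{-1}^{1} φ(x) cos(5*pi*x) dx = 8/(25*pi**2).
Hence Re(c_{5}) = (1/2)·(8/(25*pi**2)) = 4/(25*pi**2).

4/(25*pi**2)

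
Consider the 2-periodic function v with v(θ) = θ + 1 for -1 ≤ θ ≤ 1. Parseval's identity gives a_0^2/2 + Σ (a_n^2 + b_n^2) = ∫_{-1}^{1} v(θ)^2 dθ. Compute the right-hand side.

8/3

∫_{-1}^{1} v(θ)^2 dθ = 8/3.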